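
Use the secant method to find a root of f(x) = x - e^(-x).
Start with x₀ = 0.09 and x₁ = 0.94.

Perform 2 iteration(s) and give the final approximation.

f(x) = x - e^(-x)
x₀ = 0.09, x₁ = 0.94

Secant formula: x_{n+1} = x_n - f(x_n)(x_n - x_{n-1})/(f(x_n) - f(x_{n-1}))

Iteration 1:
  f(0.090000) = -0.823931
  f(0.940000) = 0.549372
  x_2 = 0.940000 - 0.549372×(0.940000 - 0.090000)/(0.549372 - (-0.823931))
       = 0.599969
Iteration 2:
  f(0.940000) = 0.549372
  f(0.599969) = 0.051140
  x_3 = 0.599969 - 0.051140×(0.599969 - 0.940000)/(0.051140 - 0.549372)
       = 0.565067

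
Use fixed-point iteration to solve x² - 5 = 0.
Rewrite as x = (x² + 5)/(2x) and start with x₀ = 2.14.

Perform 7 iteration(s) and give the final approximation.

Equation: x² - 5 = 0
Fixed-point form: x = (x² + 5)/(2x)
x₀ = 2.14

x_1 = g(2.140000) = 2.238224
x_2 = g(2.238224) = 2.236069
x_3 = g(2.236069) = 2.236068
x_4 = g(2.236068) = 2.236068
x_5 = g(2.236068) = 2.236068
x_6 = g(2.236068) = 2.236068
x_7 = g(2.236068) = 2.236068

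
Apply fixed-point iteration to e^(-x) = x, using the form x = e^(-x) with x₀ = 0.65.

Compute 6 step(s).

Equation: e^(-x) = x
Fixed-point form: x = e^(-x)
x₀ = 0.65

x_1 = g(0.650000) = 0.522046
x_2 = g(0.522046) = 0.593306
x_3 = g(0.593306) = 0.552498
x_4 = g(0.552498) = 0.575510
x_5 = g(0.575510) = 0.562418
x_6 = g(0.562418) = 0.569830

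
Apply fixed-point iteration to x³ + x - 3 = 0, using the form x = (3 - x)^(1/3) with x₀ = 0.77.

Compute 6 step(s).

Equation: x³ + x - 3 = 0
Fixed-point form: x = (3 - x)^(1/3)
x₀ = 0.77

x_1 = g(0.770000) = 1.306477
x_2 = g(1.306477) = 1.191966
x_3 = g(1.191966) = 1.218248
x_4 = g(1.218248) = 1.212316
x_5 = g(1.212316) = 1.213660
x_6 = g(1.213660) = 1.213356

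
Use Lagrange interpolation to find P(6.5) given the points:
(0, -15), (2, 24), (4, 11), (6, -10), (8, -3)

Lagrange interpolation formula:
P(x) = Σ yᵢ × Lᵢ(x)
where Lᵢ(x) = Π_{j≠i} (x - xⱼ)/(xᵢ - xⱼ)

L_0(6.5) = (6.5 - 2)/(0 - 2) × (6.5 - 4)/(0 - 4) × (6.5 - 6)/(0 - 6) × (6.5 - 8)/(0 - 8) = -0.021973
L_1(6.5) = (6.5 - 0)/(2 - 0) × (6.5 - 4)/(2 - 4) × (6.5 - 6)/(2 - 6) × (6.5 - 8)/(2 - 8) = 0.126953
L_2(6.5) = (6.5 - 0)/(4 - 0) × (6.5 - 2)/(4 - 2) × (6.5 - 6)/(4 - 6) × (6.5 - 8)/(4 - 8) = -0.342773
L_3(6.5) = (6.5 - 0)/(6 - 0) × (6.5 - 2)/(6 - 2) × (6.5 - 4)/(6 - 4) × (6.5 - 8)/(6 - 8) = 1.142578
L_4(6.5) = (6.5 - 0)/(8 - 0) × (6.5 - 2)/(8 - 2) × (6.5 - 4)/(8 - 4) × (6.5 - 6)/(8 - 6) = 0.095215

P(6.5) = (-15)×L_0(6.5) + 24×L_1(6.5) + 11×L_2(6.5) + (-10)×L_3(6.5) + (-3)×L_4(6.5)
P(6.5) = -12.105469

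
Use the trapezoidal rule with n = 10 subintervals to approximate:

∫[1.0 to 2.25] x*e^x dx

f(x) = x*e^x
a = 1.0, b = 2.25, n = 10
h = (b - a)/n = 0.125000

Trapezoidal rule: (h/2)[f(x₀) + 2f(x₁) + 2f(x₂) + ... + f(xₙ)]

x_0 = 1.0000, f(x_0) = 2.718282, coefficient = 1
x_1 = 1.1250, f(x_1) = 3.465244, coefficient = 2
x_2 = 1.2500, f(x_2) = 4.362929, coefficient = 2
x_3 = 1.3750, f(x_3) = 5.438230, coefficient = 2
x_4 = 1.5000, f(x_4) = 6.722534, coefficient = 2
x_5 = 1.6250, f(x_5) = 8.252431, coefficient = 2
x_6 = 1.7500, f(x_6) = 10.070555, coefficient = 2
x_7 = 1.8750, f(x_7) = 12.226536, coefficient = 2
x_8 = 2.0000, f(x_8) = 14.778112, coefficient = 2
x_9 = 2.1250, f(x_9) = 17.792407, coefficient = 2
x_10 = 2.2500, f(x_10) = 21.347406, coefficient = 1

I ≈ (0.125000/2) × 190.283643 = 11.892728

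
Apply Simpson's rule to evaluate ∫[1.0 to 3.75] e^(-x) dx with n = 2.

f(x) = e^(-x)
a = 1.0, b = 3.75, n = 2
h = (b - a)/n = 1.375000

Simpson's rule: (h/3)[f(x₀) + 4f(x₁) + 2f(x₂) + ... + f(xₙ)]

x_0 = 1.0000, f(x_0) = 0.367879, coefficient = 1
x_1 = 2.3750, f(x_1) = 0.093014, coefficient = 4
x_2 = 3.7500, f(x_2) = 0.023518, coefficient = 1

I ≈ (1.375000/3) × 0.763455 = 0.349917
Exact value: 0.344362
Error: 0.005555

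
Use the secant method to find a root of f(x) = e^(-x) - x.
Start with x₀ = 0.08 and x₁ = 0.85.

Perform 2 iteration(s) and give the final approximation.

f(x) = e^(-x) - x
x₀ = 0.08, x₁ = 0.85

Secant formula: x_{n+1} = x_n - f(x_n)(x_n - x_{n-1})/(f(x_n) - f(x_{n-1}))

Iteration 1:
  f(0.080000) = 0.843116
  f(0.850000) = -0.422585
  x_2 = 0.850000 - (-0.422585)×(0.850000 - 0.080000)/(-0.422585 - 0.843116)
       = 0.592917
Iteration 2:
  f(0.850000) = -0.422585
  f(0.592917) = -0.040204
  x_3 = 0.592917 - (-0.040204)×(0.592917 - 0.850000)/(-0.040204 - (-0.422585))
       = 0.565887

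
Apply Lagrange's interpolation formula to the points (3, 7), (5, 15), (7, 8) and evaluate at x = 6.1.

Lagrange interpolation formula:
P(x) = Σ yᵢ × Lᵢ(x)
where Lᵢ(x) = Π_{j≠i} (x - xⱼ)/(xᵢ - xⱼ)

L_0(6.1) = (6.1 - 5)/(3 - 5) × (6.1 - 7)/(3 - 7) = -0.123750
L_1(6.1) = (6.1 - 3)/(5 - 3) × (6.1 - 7)/(5 - 7) = 0.697500
L_2(6.1) = (6.1 - 3)/(7 - 3) × (6.1 - 5)/(7 - 5) = 0.426250

P(6.1) = 7×L_0(6.1) + 15×L_1(6.1) + 8×L_2(6.1)
P(6.1) = 13.006250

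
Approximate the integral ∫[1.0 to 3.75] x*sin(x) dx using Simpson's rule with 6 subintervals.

f(x) = x*sin(x)
a = 1.0, b = 3.75, n = 6
h = (b - a)/n = 0.458333

Simpson's rule: (h/3)[f(x₀) + 4f(x₁) + 2f(x₂) + ... + f(xₙ)]

x_0 = 1.0000, f(x_0) = 0.841471, coefficient = 1
x_1 = 1.4583, f(x_1) = 1.449121, coefficient = 4
x_2 = 1.9167, f(x_2) = 1.803163, coefficient = 2
x_3 = 2.3750, f(x_3) = 1.647502, coefficient = 4
x_4 = 2.8333, f(x_4) = 0.859635, coefficient = 2
x_5 = 3.2917, f(x_5) = -0.492141, coefficient = 4
x_6 = 3.7500, f(x_6) = -2.143355, coefficient = 1

I ≈ (0.458333/3) × 14.441636 = 2.206361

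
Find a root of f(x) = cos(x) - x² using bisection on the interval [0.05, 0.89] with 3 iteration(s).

f(x) = cos(x) - x²
Initial interval: [0.05, 0.89]

Iteration 1:
  c_1 = (0.050000 + 0.890000)/2 = 0.470000
  f(c_1) = f(0.470000) = 0.670668
  f(a) × f(c) ≥ 0, new interval: [0.470000, 0.890000]
Iteration 2:
  c_2 = (0.470000 + 0.890000)/2 = 0.680000
  f(c_2) = f(0.680000) = 0.315173
  f(a) × f(c) ≥ 0, new interval: [0.680000, 0.890000]
Iteration 3:
  c_3 = (0.680000 + 0.890000)/2 = 0.785000
  f(c_3) = f(0.785000) = 0.091163
  f(a) × f(c) ≥ 0, new interval: [0.785000, 0.890000]

After 3 iteration(s), the approximation is c_3 = 0.785000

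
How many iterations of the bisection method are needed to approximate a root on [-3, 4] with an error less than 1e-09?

We need (b-a)/2^n ≤ 1e-09
(4 - (-3))/2^n ≤ 1e-09
7/2^n ≤ 1e-09
2^n ≥ 7000000000
n ≥ log₂(7000000000) = 32.70
n ≥ 33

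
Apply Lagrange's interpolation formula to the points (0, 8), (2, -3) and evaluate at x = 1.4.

Lagrange interpolation formula:
P(x) = Σ yᵢ × Lᵢ(x)
where Lᵢ(x) = Π_{j≠i} (x - xⱼ)/(xᵢ - xⱼ)

L_0(1.4) = (1.4 - 2)/(0 - 2) = 0.300000
L_1(1.4) = (1.4 - 0)/(2 - 0) = 0.700000

P(1.4) = 8×L_0(1.4) + (-3)×L_1(1.4)
P(1.4) = 0.300000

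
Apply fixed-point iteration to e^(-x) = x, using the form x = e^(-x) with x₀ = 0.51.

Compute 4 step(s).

Equation: e^(-x) = x
Fixed-point form: x = e^(-x)
x₀ = 0.51

x_1 = g(0.510000) = 0.600496
x_2 = g(0.600496) = 0.548540
x_3 = g(0.548540) = 0.577793
x_4 = g(0.577793) = 0.561135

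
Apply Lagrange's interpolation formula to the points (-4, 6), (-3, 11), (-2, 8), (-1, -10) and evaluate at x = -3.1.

Lagrange interpolation formula:
P(x) = Σ yᵢ × Lᵢ(x)
where Lᵢ(x) = Π_{j≠i} (x - xⱼ)/(xᵢ - xⱼ)

L_0(-3.1) = (-3.1 - (-3))/(-4 - (-3)) × (-3.1 - (-2))/(-4 - (-2)) × (-3.1 - (-1))/(-4 - (-1)) = 0.038500
L_1(-3.1) = (-3.1 - (-4))/(-3 - (-4)) × (-3.1 - (-2))/(-3 - (-2)) × (-3.1 - (-1))/(-3 - (-1)) = 1.039500
L_2(-3.1) = (-3.1 - (-4))/(-2 - (-4)) × (-3.1 - (-3))/(-2 - (-3)) × (-3.1 - (-1))/(-2 - (-1)) = -0.094500
L_3(-3.1) = (-3.1 - (-4))/(-1 - (-4)) × (-3.1 - (-3))/(-1 - (-3)) × (-3.1 - (-2))/(-1 - (-2)) = 0.016500

P(-3.1) = 6×L_0(-3.1) + 11×L_1(-3.1) + 8×L_2(-3.1) + (-10)×L_3(-3.1)
P(-3.1) = 10.744500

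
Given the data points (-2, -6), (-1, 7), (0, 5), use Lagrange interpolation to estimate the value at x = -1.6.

Lagrange interpolation formula:
P(x) = Σ yᵢ × Lᵢ(x)
where Lᵢ(x) = Π_{j≠i} (x - xⱼ)/(xᵢ - xⱼ)

L_0(-1.6) = (-1.6 - (-1))/(-2 - (-1)) × (-1.6 - 0)/(-2 - 0) = 0.480000
L_1(-1.6) = (-1.6 - (-2))/(-1 - (-2)) × (-1.6 - 0)/(-1 - 0) = 0.640000
L_2(-1.6) = (-1.6 - (-2))/(0 - (-2)) × (-1.6 - (-1))/(0 - (-1)) = -0.120000

P(-1.6) = (-6)×L_0(-1.6) + 7×L_1(-1.6) + 5×L_2(-1.6)
P(-1.6) = 1.000000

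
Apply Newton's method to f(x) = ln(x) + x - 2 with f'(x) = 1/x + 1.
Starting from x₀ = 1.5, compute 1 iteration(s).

f(x) = ln(x) + x - 2
f'(x) = 1/x + 1
x₀ = 1.5

Newton-Raphson formula: x_{n+1} = x_n - f(x_n)/f'(x_n)

Iteration 1:
  f(1.500000) = -0.094535
  f'(1.500000) = 1.666667
  x_1 = 1.500000 - (-0.094535)/1.666667 = 1.556721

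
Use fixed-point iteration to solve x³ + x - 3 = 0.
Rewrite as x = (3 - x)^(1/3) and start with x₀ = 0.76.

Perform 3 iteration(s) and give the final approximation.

Equation: x³ + x - 3 = 0
Fixed-point form: x = (3 - x)^(1/3)
x₀ = 0.76

x_1 = g(0.760000) = 1.308427
x_2 = g(1.308427) = 1.191508
x_3 = g(1.191508) = 1.218350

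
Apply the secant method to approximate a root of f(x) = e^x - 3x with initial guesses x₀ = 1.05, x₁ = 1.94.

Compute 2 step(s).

f(x) = e^x - 3x
x₀ = 1.05, x₁ = 1.94

Secant formula: x_{n+1} = x_n - f(x_n)(x_n - x_{n-1})/(f(x_n) - f(x_{n-1}))

Iteration 1:
  f(1.050000) = -0.292349
  f(1.940000) = 1.138751
  x_2 = 1.940000 - 1.138751×(1.940000 - 1.050000)/(1.138751 - (-0.292349))
       = 1.231812
Iteration 2:
  f(1.940000) = 1.138751
  f(1.231812) = -0.268002
  x_3 = 1.231812 - (-0.268002)×(1.231812 - 1.940000)/(-0.268002 - 1.138751)
       = 1.366729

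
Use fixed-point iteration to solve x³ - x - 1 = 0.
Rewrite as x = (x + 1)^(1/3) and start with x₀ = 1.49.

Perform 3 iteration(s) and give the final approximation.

Equation: x³ - x - 1 = 0
Fixed-point form: x = (x + 1)^(1/3)
x₀ = 1.49

x_1 = g(1.490000) = 1.355397
x_2 = g(1.355397) = 1.330520
x_3 = g(1.330520) = 1.325819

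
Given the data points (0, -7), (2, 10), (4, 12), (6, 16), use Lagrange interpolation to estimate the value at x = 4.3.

Lagrange interpolation formula:
P(x) = Σ yᵢ × Lᵢ(x)
where Lᵢ(x) = Π_{j≠i} (x - xⱼ)/(xᵢ - xⱼ)

L_0(4.3) = (4.3 - 2)/(0 - 2) × (4.3 - 4)/(0 - 4) × (4.3 - 6)/(0 - 6) = 0.024437
L_1(4.3) = (4.3 - 0)/(2 - 0) × (4.3 - 4)/(2 - 4) × (4.3 - 6)/(2 - 6) = -0.137062
L_2(4.3) = (4.3 - 0)/(4 - 0) × (4.3 - 2)/(4 - 2) × (4.3 - 6)/(4 - 6) = 1.050812
L_3(4.3) = (4.3 - 0)/(6 - 0) × (4.3 - 2)/(6 - 2) × (4.3 - 4)/(6 - 4) = 0.061812

P(4.3) = (-7)×L_0(4.3) + 10×L_1(4.3) + 12×L_2(4.3) + 16×L_3(4.3)
P(4.3) = 12.057062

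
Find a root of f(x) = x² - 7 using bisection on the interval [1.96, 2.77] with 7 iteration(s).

f(x) = x² - 7
Initial interval: [1.96, 2.77]

Iteration 1:
  c_1 = (1.960000 + 2.770000)/2 = 2.365000
  f(c_1) = f(2.365000) = -1.406775
  f(a) × f(c) ≥ 0, new interval: [2.365000, 2.770000]
Iteration 2:
  c_2 = (2.365000 + 2.770000)/2 = 2.567500
  f(c_2) = f(2.567500) = -0.407944
  f(a) × f(c) ≥ 0, new interval: [2.567500, 2.770000]
Iteration 3:
  c_3 = (2.567500 + 2.770000)/2 = 2.668750
  f(c_3) = f(2.668750) = 0.122227
  f(a) × f(c) < 0, new interval: [2.567500, 2.668750]
Iteration 4:
  c_4 = (2.567500 + 2.668750)/2 = 2.618125
  f(c_4) = f(2.618125) = -0.145421
  f(a) × f(c) ≥ 0, new interval: [2.618125, 2.668750]
Iteration 5:
  c_5 = (2.618125 + 2.668750)/2 = 2.643438
  f(c_5) = f(2.643438) = -0.012238
  f(a) × f(c) ≥ 0, new interval: [2.643438, 2.668750]
Iteration 6:
  c_6 = (2.643438 + 2.668750)/2 = 2.656094
  f(c_6) = f(2.656094) = 0.054834
  f(a) × f(c) < 0, new interval: [2.643438, 2.656094]
Iteration 7:
  c_7 = (2.643438 + 2.656094)/2 = 2.649766
  f(c_7) = f(2.649766) = 0.021258
  f(a) × f(c) < 0, new interval: [2.643438, 2.649766]

After 7 iteration(s), the approximation is c_7 = 2.649766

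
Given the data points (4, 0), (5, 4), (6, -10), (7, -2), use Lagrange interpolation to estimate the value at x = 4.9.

Lagrange interpolation formula:
P(x) = Σ yᵢ × Lᵢ(x)
where Lᵢ(x) = Π_{j≠i} (x - xⱼ)/(xᵢ - xⱼ)

L_0(4.9) = (4.9 - 5)/(4 - 5) × (4.9 - 6)/(4 - 6) × (4.9 - 7)/(4 - 7) = 0.038500
L_1(4.9) = (4.9 - 4)/(5 - 4) × (4.9 - 6)/(5 - 6) × (4.9 - 7)/(5 - 7) = 1.039500
L_2(4.9) = (4.9 - 4)/(6 - 4) × (4.9 - 5)/(6 - 5) × (4.9 - 7)/(6 - 7) = -0.094500
L_3(4.9) = (4.9 - 4)/(7 - 4) × (4.9 - 5)/(7 - 5) × (4.9 - 6)/(7 - 6) = 0.016500

P(4.9) = 0×L_0(4.9) + 4×L_1(4.9) + (-10)×L_2(4.9) + (-2)×L_3(4.9)
P(4.9) = 5.070000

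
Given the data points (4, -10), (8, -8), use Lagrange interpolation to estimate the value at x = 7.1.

Lagrange interpolation formula:
P(x) = Σ yᵢ × Lᵢ(x)
where Lᵢ(x) = Π_{j≠i} (x - xⱼ)/(xᵢ - xⱼ)

L_0(7.1) = (7.1 - 8)/(4 - 8) = 0.225000
L_1(7.1) = (7.1 - 4)/(8 - 4) = 0.775000

P(7.1) = (-10)×L_0(7.1) + (-8)×L_1(7.1)
P(7.1) = -8.450000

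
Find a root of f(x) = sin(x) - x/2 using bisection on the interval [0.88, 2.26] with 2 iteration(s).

f(x) = sin(x) - x/2
Initial interval: [0.88, 2.26]

Iteration 1:
  c_1 = (0.880000 + 2.260000)/2 = 1.570000
  f(c_1) = f(1.570000) = 0.215000
  f(a) × f(c) ≥ 0, new interval: [1.570000, 2.260000]
Iteration 2:
  c_2 = (1.570000 + 2.260000)/2 = 1.915000
  f(c_2) = f(1.915000) = -0.016156
  f(a) × f(c) < 0, new interval: [1.570000, 1.915000]

After 2 iteration(s), the approximation is c_2 = 1.915000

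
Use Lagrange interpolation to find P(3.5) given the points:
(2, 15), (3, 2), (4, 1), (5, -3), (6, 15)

Lagrange interpolation formula:
P(x) = Σ yᵢ × Lᵢ(x)
where Lᵢ(x) = Π_{j≠i} (x - xⱼ)/(xᵢ - xⱼ)

L_0(3.5) = (3.5 - 3)/(2 - 3) × (3.5 - 4)/(2 - 4) × (3.5 - 5)/(2 - 5) × (3.5 - 6)/(2 - 6) = -0.039062
L_1(3.5) = (3.5 - 2)/(3 - 2) × (3.5 - 4)/(3 - 4) × (3.5 - 5)/(3 - 5) × (3.5 - 6)/(3 - 6) = 0.468750
L_2(3.5) = (3.5 - 2)/(4 - 2) × (3.5 - 3)/(4 - 3) × (3.5 - 5)/(4 - 5) × (3.5 - 6)/(4 - 6) = 0.703125
L_3(3.5) = (3.5 - 2)/(5 - 2) × (3.5 - 3)/(5 - 3) × (3.5 - 4)/(5 - 4) × (3.5 - 6)/(5 - 6) = -0.156250
L_4(3.5) = (3.5 - 2)/(6 - 2) × (3.5 - 3)/(6 - 3) × (3.5 - 4)/(6 - 4) × (3.5 - 5)/(6 - 5) = 0.023438

P(3.5) = 15×L_0(3.5) + 2×L_1(3.5) + 1×L_2(3.5) + (-3)×L_3(3.5) + 15×L_4(3.5)
P(3.5) = 1.875000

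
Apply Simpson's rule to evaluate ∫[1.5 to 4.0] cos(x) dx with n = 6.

f(x) = cos(x)
a = 1.5, b = 4.0, n = 6
h = (b - a)/n = 0.416667

Simpson's rule: (h/3)[f(x₀) + 4f(x₁) + 2f(x₂) + ... + f(xₙ)]

x_0 = 1.5000, f(x_0) = 0.070737, coefficient = 1
x_1 = 1.9167, f(x_1) = -0.339016, coefficient = 4
x_2 = 2.3333, f(x_2) = -0.690758, coefficient = 2
x_3 = 2.7500, f(x_3) = -0.924302, coefficient = 4
x_4 = 3.1667, f(x_4) = -0.999686, coefficient = 2
x_5 = 3.5833, f(x_5) = -0.904009, coefficient = 4
x_6 = 4.0000, f(x_6) = -0.653644, coefficient = 1

I ≈ (0.416667/3) × -12.633101 = -1.754597
Exact value: -1.754297
Error: 0.000300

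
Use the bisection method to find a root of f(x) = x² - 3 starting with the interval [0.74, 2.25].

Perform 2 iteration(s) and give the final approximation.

f(x) = x² - 3
Initial interval: [0.74, 2.25]

Iteration 1:
  c_1 = (0.740000 + 2.250000)/2 = 1.495000
  f(c_1) = f(1.495000) = -0.764975
  f(a) × f(c) ≥ 0, new interval: [1.495000, 2.250000]
Iteration 2:
  c_2 = (1.495000 + 2.250000)/2 = 1.872500
  f(c_2) = f(1.872500) = 0.506256
  f(a) × f(c) < 0, new interval: [1.495000, 1.872500]

After 2 iteration(s), the approximation is c_2 = 1.872500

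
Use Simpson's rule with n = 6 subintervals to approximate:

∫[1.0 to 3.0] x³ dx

f(x) = x³
a = 1.0, b = 3.0, n = 6
h = (b - a)/n = 0.333333

Simpson's rule: (h/3)[f(x₀) + 4f(x₁) + 2f(x₂) + ... + f(xₙ)]

x_0 = 1.0000, f(x_0) = 1.000000, coefficient = 1
x_1 = 1.3333, f(x_1) = 2.370370, coefficient = 4
x_2 = 1.6667, f(x_2) = 4.629630, coefficient = 2
x_3 = 2.0000, f(x_3) = 8.000000, coefficient = 4
x_4 = 2.3333, f(x_4) = 12.703704, coefficient = 2
x_5 = 2.6667, f(x_5) = 18.962963, coefficient = 4
x_6 = 3.0000, f(x_6) = 27.000000, coefficient = 1

I ≈ (0.333333/3) × 180.000000 = 20.000000
Exact value: 20.000000
Error: 0.000000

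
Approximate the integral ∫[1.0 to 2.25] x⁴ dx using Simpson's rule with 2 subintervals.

f(x) = x⁴
a = 1.0, b = 2.25, n = 2
h = (b - a)/n = 0.625000

Simpson's rule: (h/3)[f(x₀) + 4f(x₁) + 2f(x₂) + ... + f(xₙ)]

x_0 = 1.0000, f(x_0) = 1.000000, coefficient = 1
x_1 = 1.6250, f(x_1) = 6.972900, coefficient = 4
x_2 = 2.2500, f(x_2) = 25.628906, coefficient = 1

I ≈ (0.625000/3) × 54.520508 = 11.358439
Exact value: 11.333008
Error: 0.025431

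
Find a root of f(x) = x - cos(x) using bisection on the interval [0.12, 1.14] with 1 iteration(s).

f(x) = x - cos(x)
Initial interval: [0.12, 1.14]

Iteration 1:
  c_1 = (0.120000 + 1.140000)/2 = 0.630000
  f(c_1) = f(0.630000) = -0.178028
  f(a) × f(c) ≥ 0, new interval: [0.630000, 1.140000]

After 1 iteration(s), the approximation is c_1 = 0.630000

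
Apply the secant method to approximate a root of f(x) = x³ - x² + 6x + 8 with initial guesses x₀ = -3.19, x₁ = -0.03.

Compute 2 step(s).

f(x) = x³ - x² + 6x + 8
x₀ = -3.19, x₁ = -0.03

Secant formula: x_{n+1} = x_n - f(x_n)(x_n - x_{n-1})/(f(x_n) - f(x_{n-1}))

Iteration 1:
  f(-3.190000) = -53.777859
  f(-0.030000) = 7.819073
  x_2 = -0.030000 - 7.819073×(-0.030000 - (-3.190000))/(7.819073 - (-53.777859))
       = -0.431128
Iteration 2:
  f(-0.030000) = 7.819073
  f(-0.431128) = 5.147224
  x_3 = -0.431128 - 5.147224×(-0.431128 - (-0.030000))/(5.147224 - 7.819073)
       = -1.203888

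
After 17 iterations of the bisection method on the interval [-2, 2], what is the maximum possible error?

Bisection error bound: |error| ≤ (b-a)/2^n
|error| ≤ (2 - (-2))/2^17 = 4/2^17
|error| ≤ 0.0000305176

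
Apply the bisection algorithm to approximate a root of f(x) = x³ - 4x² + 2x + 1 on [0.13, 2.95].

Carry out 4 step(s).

f(x) = x³ - 4x² + 2x + 1
Initial interval: [0.13, 2.95]

Iteration 1:
  c_1 = (0.130000 + 2.950000)/2 = 1.540000
  f(c_1) = f(1.540000) = -1.754136
  f(a) × f(c) < 0, new interval: [0.130000, 1.540000]
Iteration 2:
  c_2 = (0.130000 + 1.540000)/2 = 0.835000
  f(c_2) = f(0.835000) = 0.463283
  f(a) × f(c) ≥ 0, new interval: [0.835000, 1.540000]
Iteration 3:
  c_3 = (0.835000 + 1.540000)/2 = 1.187500
  f(c_3) = f(1.187500) = -0.591064
  f(a) × f(c) < 0, new interval: [0.835000, 1.187500]
Iteration 4:
  c_4 = (0.835000 + 1.187500)/2 = 1.011250
  f(c_4) = f(1.011250) = -0.033875
  f(a) × f(c) < 0, new interval: [0.835000, 1.011250]

After 4 iteration(s), the approximation is c_4 = 1.011250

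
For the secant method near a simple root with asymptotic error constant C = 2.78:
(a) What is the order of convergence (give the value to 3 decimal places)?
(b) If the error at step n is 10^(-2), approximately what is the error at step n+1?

(a) Secant method has superlinear convergence with order φ = (1+√5)/2 ≈ 1.618.
    This means |e_{n+1}| ≈ C|e_n|^1.618.

(b) With |e_n| = 10^(-2) and C = 2.78:
    |e_{n+1}| ≈ 2.78 × (10^(-2))^1.618 = 2.78 × 10^(-3.24)

(a) ≈ 1.618 (golden ratio); (b) |e_{n+1}| ≈ 1.614e-03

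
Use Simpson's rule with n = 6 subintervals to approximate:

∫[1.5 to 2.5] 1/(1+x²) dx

f(x) = 1/(1+x²)
a = 1.5, b = 2.5, n = 6
h = (b - a)/n = 0.166667

Simpson's rule: (h/3)[f(x₀) + 4f(x₁) + 2f(x₂) + ... + f(xₙ)]

x_0 = 1.5000, f(x_0) = 0.307692, coefficient = 1
x_1 = 1.6667, f(x_1) = 0.264706, coefficient = 4
x_2 = 1.8333, f(x_2) = 0.229299, coefficient = 2
x_3 = 2.0000, f(x_3) = 0.200000, coefficient = 4
x_4 = 2.1667, f(x_4) = 0.175610, coefficient = 2
x_5 = 2.3333, f(x_5) = 0.155172, coefficient = 4
x_6 = 2.5000, f(x_6) = 0.137931, coefficient = 1

I ≈ (0.166667/3) × 3.734955 = 0.207497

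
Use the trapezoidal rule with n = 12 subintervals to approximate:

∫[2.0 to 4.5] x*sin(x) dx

f(x) = x*sin(x)
a = 2.0, b = 4.5, n = 12
h = (b - a)/n = 0.208333

Trapezoidal rule: (h/2)[f(x₀) + 2f(x₁) + 2f(x₂) + ... + f(xₙ)]

x_0 = 2.0000, f(x_0) = 1.818595, coefficient = 1
x_1 = 2.2083, f(x_1) = 1.774538, coefficient = 2
x_2 = 2.4167, f(x_2) = 1.602443, coefficient = 2
x_3 = 2.6250, f(x_3) = 1.296541, coefficient = 2
x_4 = 2.8333, f(x_4) = 0.859635, coefficient = 2
x_5 = 3.0417, f(x_5) = 0.303436, coefficient = 2
x_6 = 3.2500, f(x_6) = -0.351634, coefficient = 2
x_7 = 3.4583, f(x_7) = -1.077171, coefficient = 2
x_8 = 3.6667, f(x_8) = -1.838016, coefficient = 2
x_9 = 3.8750, f(x_9) = -2.593944, coefficient = 2
x_10 = 4.0833, f(x_10) = -3.301716, coefficient = 2
x_11 = 4.2917, f(x_11) = -3.917408, coefficient = 2
x_12 = 4.5000, f(x_12) = -4.398886, coefficient = 1

I ≈ (0.208333/2) × -17.066883 = -1.777800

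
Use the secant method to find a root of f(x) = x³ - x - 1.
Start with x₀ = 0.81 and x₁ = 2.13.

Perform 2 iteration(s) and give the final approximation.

f(x) = x³ - x - 1
x₀ = 0.81, x₁ = 2.13

Secant formula: x_{n+1} = x_n - f(x_n)(x_n - x_{n-1})/(f(x_n) - f(x_{n-1}))

Iteration 1:
  f(0.810000) = -1.278559
  f(2.130000) = 6.533597
  x_2 = 2.130000 - 6.533597×(2.130000 - 0.810000)/(6.533597 - (-1.278559))
       = 1.026035
Iteration 2:
  f(2.130000) = 6.533597
  f(1.026035) = -0.945879
  x_3 = 1.026035 - (-0.945879)×(1.026035 - 2.130000)/(-0.945879 - 6.533597)
       = 1.165646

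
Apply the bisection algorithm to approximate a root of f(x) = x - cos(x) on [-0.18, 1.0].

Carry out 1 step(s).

f(x) = x - cos(x)
Initial interval: [-0.18, 1.0]

Iteration 1:
  c_1 = (-0.180000 + 1.000000)/2 = 0.410000
  f(c_1) = f(0.410000) = -0.507121
  f(a) × f(c) ≥ 0, new interval: [0.410000, 1.000000]

After 1 iteration(s), the approximation is c_1 = 0.410000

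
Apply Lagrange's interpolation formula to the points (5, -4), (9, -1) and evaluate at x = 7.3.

Lagrange interpolation formula:
P(x) = Σ yᵢ × Lᵢ(x)
where Lᵢ(x) = Π_{j≠i} (x - xⱼ)/(xᵢ - xⱼ)

L_0(7.3) = (7.3 - 9)/(5 - 9) = 0.425000
L_1(7.3) = (7.3 - 5)/(9 - 5) = 0.575000

P(7.3) = (-4)×L_0(7.3) + (-1)×L_1(7.3)
P(7.3) = -2.275000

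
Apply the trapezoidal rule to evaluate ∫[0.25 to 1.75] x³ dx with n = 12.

f(x) = x³
a = 0.25, b = 1.75, n = 12
h = (b - a)/n = 0.125000

Trapezoidal rule: (h/2)[f(x₀) + 2f(x₁) + 2f(x₂) + ... + f(xₙ)]

x_0 = 0.2500, f(x_0) = 0.015625, coefficient = 1
x_1 = 0.3750, f(x_1) = 0.052734, coefficient = 2
x_2 = 0.5000, f(x_2) = 0.125000, coefficient = 2
x_3 = 0.6250, f(x_3) = 0.244141, coefficient = 2
x_4 = 0.7500, f(x_4) = 0.421875, coefficient = 2
x_5 = 0.8750, f(x_5) = 0.669922, coefficient = 2
x_6 = 1.0000, f(x_6) = 1.000000, coefficient = 2
x_7 = 1.1250, f(x_7) = 1.423828, coefficient = 2
x_8 = 1.2500, f(x_8) = 1.953125, coefficient = 2
x_9 = 1.3750, f(x_9) = 2.599609, coefficient = 2
x_10 = 1.5000, f(x_10) = 3.375000, coefficient = 2
x_11 = 1.6250, f(x_11) = 4.291016, coefficient = 2
x_12 = 1.7500, f(x_12) = 5.359375, coefficient = 1

I ≈ (0.125000/2) × 37.687500 = 2.355469
Exact value: 2.343750
Error: 0.011719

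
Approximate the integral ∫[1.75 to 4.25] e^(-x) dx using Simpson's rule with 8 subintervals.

f(x) = e^(-x)
a = 1.75, b = 4.25, n = 8
h = (b - a)/n = 0.312500

Simpson's rule: (h/3)[f(x₀) + 4f(x₁) + 2f(x₂) + ... + f(xₙ)]

x_0 = 1.7500, f(x_0) = 0.173774, coefficient = 1
x_1 = 2.0625, f(x_1) = 0.127136, coefficient = 4
x_2 = 2.3750, f(x_2) = 0.093014, coefficient = 2
x_3 = 2.6875, f(x_3) = 0.068051, coefficient = 4
x_4 = 3.0000, f(x_4) = 0.049787, coefficient = 2
x_5 = 3.3125, f(x_5) = 0.036425, coefficient = 4
x_6 = 3.6250, f(x_6) = 0.026649, coefficient = 2
x_7 = 3.9375, f(x_7) = 0.019497, coefficient = 4
x_8 = 4.2500, f(x_8) = 0.014264, coefficient = 1

I ≈ (0.312500/3) × 1.531373 = 0.159518
Exact value: 0.159510
Error: 0.000008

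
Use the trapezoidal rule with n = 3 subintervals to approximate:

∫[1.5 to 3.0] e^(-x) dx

f(x) = e^(-x)
a = 1.5, b = 3.0, n = 3
h = (b - a)/n = 0.500000

Trapezoidal rule: (h/2)[f(x₀) + 2f(x₁) + 2f(x₂) + ... + f(xₙ)]

x_0 = 1.5000, f(x_0) = 0.223130, coefficient = 1
x_1 = 2.0000, f(x_1) = 0.135335, coefficient = 2
x_2 = 2.5000, f(x_2) = 0.082085, coefficient = 2
x_3 = 3.0000, f(x_3) = 0.049787, coefficient = 1

I ≈ (0.500000/2) × 0.707758 = 0.176939
Exact value: 0.173343
Error: 0.003596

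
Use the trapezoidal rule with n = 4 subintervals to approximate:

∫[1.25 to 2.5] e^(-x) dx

f(x) = e^(-x)
a = 1.25, b = 2.5, n = 4
h = (b - a)/n = 0.312500

Trapezoidal rule: (h/2)[f(x₀) + 2f(x₁) + 2f(x₂) + ... + f(xₙ)]

x_0 = 1.2500, f(x_0) = 0.286505, coefficient = 1
x_1 = 1.5625, f(x_1) = 0.209611, coefficient = 2
x_2 = 1.8750, f(x_2) = 0.153355, coefficient = 2
x_3 = 2.1875, f(x_3) = 0.112197, coefficient = 2
x_4 = 2.5000, f(x_4) = 0.082085, coefficient = 1

I ≈ (0.312500/2) × 1.318916 = 0.206081
Exact value: 0.204420
Error: 0.001661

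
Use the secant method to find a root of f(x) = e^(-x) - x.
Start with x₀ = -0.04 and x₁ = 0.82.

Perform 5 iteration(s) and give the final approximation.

f(x) = e^(-x) - x
x₀ = -0.04, x₁ = 0.82

Secant formula: x_{n+1} = x_n - f(x_n)(x_n - x_{n-1})/(f(x_n) - f(x_{n-1}))

Iteration 1:
  f(-0.040000) = 1.080811
  f(0.820000) = -0.379568
  x_2 = 0.820000 - (-0.379568)×(0.820000 - (-0.040000))/(-0.379568 - 1.080811)
       = 0.596477
Iteration 2:
  f(0.820000) = -0.379568
  f(0.596477) = -0.045728
  x_3 = 0.596477 - (-0.045728)×(0.596477 - 0.820000)/(-0.045728 - (-0.379568))
       = 0.565859
Iteration 3:
  f(0.596477) = -0.045728
  f(0.565859) = 0.002012
  x_4 = 0.565859 - 0.002012×(0.565859 - 0.596477)/(0.002012 - (-0.045728))
       = 0.567150
Iteration 4:
  f(0.565859) = 0.002012
  f(0.567150) = -0.000011
  x_5 = 0.567150 - (-0.000011)×(0.567150 - 0.565859)/(-0.000011 - 0.002012)
       = 0.567143
Iteration 5:
  f(0.567150) = -0.000011
  f(0.567143) = 0.000000
  x_6 = 0.567143 - 0.000000×(0.567143 - 0.567150)/(0.000000 - (-0.000011))
       = 0.567143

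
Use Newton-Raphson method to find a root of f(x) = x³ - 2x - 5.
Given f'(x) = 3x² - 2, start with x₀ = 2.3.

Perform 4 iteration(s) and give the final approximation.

f(x) = x³ - 2x - 5
f'(x) = 3x² - 2
x₀ = 2.3

Newton-Raphson formula: x_{n+1} = x_n - f(x_n)/f'(x_n)

Iteration 1:
  f(2.300000) = 2.567000
  f'(2.300000) = 13.870000
  x_1 = 2.300000 - 2.567000/13.870000 = 2.114924
Iteration 2:
  f(2.114924) = 0.230006
  f'(2.114924) = 11.418714
  x_2 = 2.114924 - 0.230006/11.418714 = 2.094781
Iteration 3:
  f(2.094781) = 0.002566
  f'(2.094781) = 11.164327
  x_3 = 2.094781 - 0.002566/11.164327 = 2.094552
Iteration 4:
  f(2.094552) = 0.000000
  f'(2.094552) = 11.161438
  x_4 = 2.094552 - 0.000000/11.161438 = 2.094551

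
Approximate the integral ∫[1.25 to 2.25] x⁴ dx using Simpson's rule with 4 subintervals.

f(x) = x⁴
a = 1.25, b = 2.25, n = 4
h = (b - a)/n = 0.250000

Simpson's rule: (h/3)[f(x₀) + 4f(x₁) + 2f(x₂) + ... + f(xₙ)]

x_0 = 1.2500, f(x_0) = 2.441406, coefficient = 1
x_1 = 1.5000, f(x_1) = 5.062500, coefficient = 4
x_2 = 1.7500, f(x_2) = 9.378906, coefficient = 2
x_3 = 2.0000, f(x_3) = 16.000000, coefficient = 4
x_4 = 2.2500, f(x_4) = 25.628906, coefficient = 1

I ≈ (0.250000/3) × 131.078125 = 10.923177
Exact value: 10.922656
Error: 0.000521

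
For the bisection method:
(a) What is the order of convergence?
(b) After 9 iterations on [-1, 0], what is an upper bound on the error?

(a) Bisection has linear (order 1) convergence; the error is halved each step.

(b) Error bound = (b-a)/2^n = (0 - (-1))/2^{9}
    = 1/2^{9}

(a) 1 (linear); (b) error ≤ 1.95e-03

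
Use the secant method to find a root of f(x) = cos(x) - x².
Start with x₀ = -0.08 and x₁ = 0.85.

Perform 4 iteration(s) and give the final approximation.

f(x) = cos(x) - x²
x₀ = -0.08, x₁ = 0.85

Secant formula: x_{n+1} = x_n - f(x_n)(x_n - x_{n-1})/(f(x_n) - f(x_{n-1}))

Iteration 1:
  f(-0.080000) = 0.990402
  f(0.850000) = -0.062517
  x_2 = 0.850000 - (-0.062517)×(0.850000 - (-0.080000))/(-0.062517 - 0.990402)
       = 0.794781
Iteration 2:
  f(0.850000) = -0.062517
  f(0.794781) = 0.068763
  x_3 = 0.794781 - 0.068763×(0.794781 - 0.850000)/(0.068763 - (-0.062517))
       = 0.823704
Iteration 3:
  f(0.794781) = 0.068763
  f(0.823704) = 0.001019
  x_4 = 0.823704 - 0.001019×(0.823704 - 0.794781)/(0.001019 - 0.068763)
       = 0.824140
Iteration 4:
  f(0.823704) = 0.001019
  f(0.824140) = -0.000017
  x_5 = 0.824140 - (-0.000017)×(0.824140 - 0.823704)/(-0.000017 - 0.001019)
       = 0.824132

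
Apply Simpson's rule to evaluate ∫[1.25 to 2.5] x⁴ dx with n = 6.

f(x) = x⁴
a = 1.25, b = 2.5, n = 6
h = (b - a)/n = 0.208333

Simpson's rule: (h/3)[f(x₀) + 4f(x₁) + 2f(x₂) + ... + f(xₙ)]

x_0 = 1.2500, f(x_0) = 2.441406, coefficient = 1
x_1 = 1.4583, f(x_1) = 4.523006, coefficient = 4
x_2 = 1.6667, f(x_2) = 7.716049, coefficient = 2
x_3 = 1.8750, f(x_3) = 12.359619, coefficient = 4
x_4 = 2.0833, f(x_4) = 18.838011, coefficient = 2
x_5 = 2.2917, f(x_5) = 27.580732, coefficient = 4
x_6 = 2.5000, f(x_6) = 39.062500, coefficient = 1

I ≈ (0.208333/3) × 272.465459 = 18.921212
Exact value: 18.920898
Error: 0.000314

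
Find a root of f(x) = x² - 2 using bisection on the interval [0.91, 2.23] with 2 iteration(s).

f(x) = x² - 2
Initial interval: [0.91, 2.23]

Iteration 1:
  c_1 = (0.910000 + 2.230000)/2 = 1.570000
  f(c_1) = f(1.570000) = 0.464900
  f(a) × f(c) < 0, new interval: [0.910000, 1.570000]
Iteration 2:
  c_2 = (0.910000 + 1.570000)/2 = 1.240000
  f(c_2) = f(1.240000) = -0.462400
  f(a) × f(c) ≥ 0, new interval: [1.240000, 1.570000]

After 2 iteration(s), the approximation is c_2 = 1.240000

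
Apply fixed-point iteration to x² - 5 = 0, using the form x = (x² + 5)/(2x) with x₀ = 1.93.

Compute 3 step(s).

Equation: x² - 5 = 0
Fixed-point form: x = (x² + 5)/(2x)
x₀ = 1.93

x_1 = g(1.930000) = 2.260337
x_2 = g(2.260337) = 2.236198
x_3 = g(2.236198) = 2.236068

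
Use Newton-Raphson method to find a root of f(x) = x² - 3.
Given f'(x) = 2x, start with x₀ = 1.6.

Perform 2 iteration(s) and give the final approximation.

f(x) = x² - 3
f'(x) = 2x
x₀ = 1.6

Newton-Raphson formula: x_{n+1} = x_n - f(x_n)/f'(x_n)

Iteration 1:
  f(1.600000) = -0.440000
  f'(1.600000) = 3.200000
  x_1 = 1.600000 - (-0.440000)/3.200000 = 1.737500
Iteration 2:
  f(1.737500) = 0.018906
  f'(1.737500) = 3.475000
  x_2 = 1.737500 - 0.018906/3.475000 = 1.732059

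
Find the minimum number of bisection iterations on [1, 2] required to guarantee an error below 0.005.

We need (b-a)/2^n ≤ 0.005
(2 - 1)/2^n ≤ 0.005
1/2^n ≤ 0.005
2^n ≥ 200
n ≥ log₂(200) = 7.64
n ≥ 8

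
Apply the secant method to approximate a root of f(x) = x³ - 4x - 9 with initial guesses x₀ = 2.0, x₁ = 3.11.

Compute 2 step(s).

f(x) = x³ - 4x - 9
x₀ = 2.0, x₁ = 3.11

Secant formula: x_{n+1} = x_n - f(x_n)(x_n - x_{n-1})/(f(x_n) - f(x_{n-1}))

Iteration 1:
  f(2.000000) = -9.000000
  f(3.110000) = 8.640231
  x_2 = 3.110000 - 8.640231×(3.110000 - 2.000000)/(8.640231 - (-9.000000))
       = 2.566319
Iteration 2:
  f(3.110000) = 8.640231
  f(2.566319) = -2.363515
  x_3 = 2.566319 - (-2.363515)×(2.566319 - 3.110000)/(-2.363515 - 8.640231)
       = 2.683097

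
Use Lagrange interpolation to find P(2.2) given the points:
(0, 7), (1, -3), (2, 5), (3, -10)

Lagrange interpolation formula:
P(x) = Σ yᵢ × Lᵢ(x)
where Lᵢ(x) = Π_{j≠i} (x - xⱼ)/(xᵢ - xⱼ)

L_0(2.2) = (2.2 - 1)/(0 - 1) × (2.2 - 2)/(0 - 2) × (2.2 - 3)/(0 - 3) = 0.032000
L_1(2.2) = (2.2 - 0)/(1 - 0) × (2.2 - 2)/(1 - 2) × (2.2 - 3)/(1 - 3) = -0.176000
L_2(2.2) = (2.2 - 0)/(2 - 0) × (2.2 - 1)/(2 - 1) × (2.2 - 3)/(2 - 3) = 1.056000
L_3(2.2) = (2.2 - 0)/(3 - 0) × (2.2 - 1)/(3 - 1) × (2.2 - 2)/(3 - 2) = 0.088000

P(2.2) = 7×L_0(2.2) + (-3)×L_1(2.2) + 5×L_2(2.2) + (-10)×L_3(2.2)
P(2.2) = 5.152000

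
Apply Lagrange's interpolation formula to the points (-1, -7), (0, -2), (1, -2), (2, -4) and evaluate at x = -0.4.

Lagrange interpolation formula:
P(x) = Σ yᵢ × Lᵢ(x)
where Lᵢ(x) = Π_{j≠i} (x - xⱼ)/(xᵢ - xⱼ)

L_0(-0.4) = (-0.4 - 0)/(-1 - 0) × (-0.4 - 1)/(-1 - 1) × (-0.4 - 2)/(-1 - 2) = 0.224000
L_1(-0.4) = (-0.4 - (-1))/(0 - (-1)) × (-0.4 - 1)/(0 - 1) × (-0.4 - 2)/(0 - 2) = 1.008000
L_2(-0.4) = (-0.4 - (-1))/(1 - (-1)) × (-0.4 - 0)/(1 - 0) × (-0.4 - 2)/(1 - 2) = -0.288000
L_3(-0.4) = (-0.4 - (-1))/(2 - (-1)) × (-0.4 - 0)/(2 - 0) × (-0.4 - 1)/(2 - 1) = 0.056000

P(-0.4) = (-7)×L_0(-0.4) + (-2)×L_1(-0.4) + (-2)×L_2(-0.4) + (-4)×L_3(-0.4)
P(-0.4) = -3.232000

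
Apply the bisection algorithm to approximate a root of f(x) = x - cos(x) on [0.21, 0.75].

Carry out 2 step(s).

f(x) = x - cos(x)
Initial interval: [0.21, 0.75]

Iteration 1:
  c_1 = (0.210000 + 0.750000)/2 = 0.480000
  f(c_1) = f(0.480000) = -0.406995
  f(a) × f(c) ≥ 0, new interval: [0.480000, 0.750000]
Iteration 2:
  c_2 = (0.480000 + 0.750000)/2 = 0.615000
  f(c_2) = f(0.615000) = -0.201773
  f(a) × f(c) ≥ 0, new interval: [0.615000, 0.750000]

After 2 iteration(s), the approximation is c_2 = 0.615000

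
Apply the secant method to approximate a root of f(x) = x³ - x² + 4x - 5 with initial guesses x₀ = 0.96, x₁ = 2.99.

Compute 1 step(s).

f(x) = x³ - x² + 4x - 5
x₀ = 0.96, x₁ = 2.99

Secant formula: x_{n+1} = x_n - f(x_n)(x_n - x_{n-1})/(f(x_n) - f(x_{n-1}))

Iteration 1:
  f(0.960000) = -1.196864
  f(2.990000) = 24.750799
  x_2 = 2.990000 - 24.750799×(2.990000 - 0.960000)/(24.750799 - (-1.196864))
       = 1.053636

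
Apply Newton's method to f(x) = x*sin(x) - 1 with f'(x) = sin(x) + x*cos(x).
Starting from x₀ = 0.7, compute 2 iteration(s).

f(x) = x*sin(x) - 1
f'(x) = sin(x) + x*cos(x)
x₀ = 0.7

Newton-Raphson formula: x_{n+1} = x_n - f(x_n)/f'(x_n)

Iteration 1:
  f(0.700000) = -0.549048
  f'(0.700000) = 1.179607
  x_1 = 0.700000 - (-0.549048)/1.179607 = 1.165450
Iteration 2:
  f(1.165450) = 0.071008
  f'(1.165450) = 1.378546
  x_2 = 1.165450 - 0.071008/1.378546 = 1.113940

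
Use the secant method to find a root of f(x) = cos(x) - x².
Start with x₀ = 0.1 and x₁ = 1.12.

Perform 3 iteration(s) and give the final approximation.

f(x) = cos(x) - x²
x₀ = 0.1, x₁ = 1.12

Secant formula: x_{n+1} = x_n - f(x_n)(x_n - x_{n-1})/(f(x_n) - f(x_{n-1}))

Iteration 1:
  f(0.100000) = 0.985004
  f(1.120000) = -0.818718
  x_2 = 1.120000 - (-0.818718)×(1.120000 - 0.100000)/(-0.818718 - 0.985004)
       = 0.657017
Iteration 2:
  f(1.120000) = -0.818718
  f(0.657017) = 0.360146
  x_3 = 0.657017 - 0.360146×(0.657017 - 1.120000)/(0.360146 - (-0.818718))
       = 0.798460
Iteration 3:
  f(0.657017) = 0.360146
  f(0.798460) = 0.060273
  x_4 = 0.798460 - 0.060273×(0.798460 - 0.657017)/(0.060273 - 0.360146)
       = 0.826889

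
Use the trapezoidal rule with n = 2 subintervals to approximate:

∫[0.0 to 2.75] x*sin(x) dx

f(x) = x*sin(x)
a = 0.0, b = 2.75, n = 2
h = (b - a)/n = 1.375000

Trapezoidal rule: (h/2)[f(x₀) + 2f(x₁) + 2f(x₂) + ... + f(xₙ)]

x_0 = 0.0000, f(x_0) = 0.000000, coefficient = 1
x_1 = 1.3750, f(x_1) = 1.348728, coefficient = 2
x_2 = 2.7500, f(x_2) = 1.049568, coefficient = 1

I ≈ (1.375000/2) × 3.747024 = 2.576079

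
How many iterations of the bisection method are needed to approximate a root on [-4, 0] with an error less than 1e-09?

We need (b-a)/2^n ≤ 1e-09
(0 - (-4))/2^n ≤ 1e-09
4/2^n ≤ 1e-09
2^n ≥ 4000000000
n ≥ log₂(4000000000) = 31.90
n ≥ 32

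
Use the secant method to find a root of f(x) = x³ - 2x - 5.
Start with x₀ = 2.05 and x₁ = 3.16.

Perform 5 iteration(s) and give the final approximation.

f(x) = x³ - 2x - 5
x₀ = 2.05, x₁ = 3.16

Secant formula: x_{n+1} = x_n - f(x_n)(x_n - x_{n-1})/(f(x_n) - f(x_{n-1}))

Iteration 1:
  f(2.050000) = -0.484875
  f(3.160000) = 20.234496
  x_2 = 3.160000 - 20.234496×(3.160000 - 2.050000)/(20.234496 - (-0.484875))
       = 2.075976
Iteration 2:
  f(3.160000) = 20.234496
  f(2.075976) = -0.205165
  x_3 = 2.075976 - (-0.205165)×(2.075976 - 3.160000)/(-0.205165 - 20.234496)
       = 2.086857
Iteration 3:
  f(2.075976) = -0.205165
  f(2.086857) = -0.085508
  x_4 = 2.086857 - (-0.085508)×(2.086857 - 2.075976)/(-0.085508 - (-0.205165))
       = 2.094633
Iteration 4:
  f(2.086857) = -0.085508
  f(2.094633) = 0.000908
  x_5 = 2.094633 - 0.000908×(2.094633 - 2.086857)/(0.000908 - (-0.085508))
       = 2.094551
Iteration 5:
  f(2.094633) = 0.000908
  f(2.094551) = -0.000004
  x_6 = 2.094551 - (-0.000004)×(2.094551 - 2.094633)/(-0.000004 - 0.000908)
       = 2.094551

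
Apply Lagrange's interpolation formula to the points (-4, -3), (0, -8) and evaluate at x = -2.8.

Lagrange interpolation formula:
P(x) = Σ yᵢ × Lᵢ(x)
where Lᵢ(x) = Π_{j≠i} (x - xⱼ)/(xᵢ - xⱼ)

L_0(-2.8) = (-2.8 - 0)/(-4 - 0) = 0.700000
L_1(-2.8) = (-2.8 - (-4))/(0 - (-4)) = 0.300000

P(-2.8) = (-3)×L_0(-2.8) + (-8)×L_1(-2.8)
P(-2.8) = -4.500000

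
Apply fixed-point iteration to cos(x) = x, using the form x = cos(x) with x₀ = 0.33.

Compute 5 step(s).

Equation: cos(x) = x
Fixed-point form: x = cos(x)
x₀ = 0.33

x_1 = g(0.330000) = 0.946042
x_2 = g(0.946042) = 0.584898
x_3 = g(0.584898) = 0.833769
x_4 = g(0.833769) = 0.672090
x_5 = g(0.672090) = 0.782522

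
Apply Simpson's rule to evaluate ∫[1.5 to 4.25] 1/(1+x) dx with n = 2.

f(x) = 1/(1+x)
a = 1.5, b = 4.25, n = 2
h = (b - a)/n = 1.375000

Simpson's rule: (h/3)[f(x₀) + 4f(x₁) + 2f(x₂) + ... + f(xₙ)]

x_0 = 1.5000, f(x_0) = 0.400000, coefficient = 1
x_1 = 2.8750, f(x_1) = 0.258065, coefficient = 4
x_2 = 4.2500, f(x_2) = 0.190476, coefficient = 1

I ≈ (1.375000/3) × 1.622734 = 0.743753
Exact value: 0.741937
Error: 0.001816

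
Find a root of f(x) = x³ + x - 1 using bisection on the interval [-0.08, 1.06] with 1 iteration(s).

f(x) = x³ + x - 1
Initial interval: [-0.08, 1.06]

Iteration 1:
  c_1 = (-0.080000 + 1.060000)/2 = 0.490000
  f(c_1) = f(0.490000) = -0.392351
  f(a) × f(c) ≥ 0, new interval: [0.490000, 1.060000]

After 1 iteration(s), the approximation is c_1 = 0.490000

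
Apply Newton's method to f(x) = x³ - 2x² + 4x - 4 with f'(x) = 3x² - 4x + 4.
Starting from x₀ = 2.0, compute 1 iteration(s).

f(x) = x³ - 2x² + 4x - 4
f'(x) = 3x² - 4x + 4
x₀ = 2.0

Newton-Raphson formula: x_{n+1} = x_n - f(x_n)/f'(x_n)

Iteration 1:
  f(2.000000) = 4.000000
  f'(2.000000) = 8.000000
  x_1 = 2.000000 - 4.000000/8.000000 = 1.500000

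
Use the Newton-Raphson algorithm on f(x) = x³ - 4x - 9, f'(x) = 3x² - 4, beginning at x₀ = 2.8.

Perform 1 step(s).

f(x) = x³ - 4x - 9
f'(x) = 3x² - 4
x₀ = 2.8

Newton-Raphson formula: x_{n+1} = x_n - f(x_n)/f'(x_n)

Iteration 1:
  f(2.800000) = 1.752000
  f'(2.800000) = 19.520000
  x_1 = 2.800000 - 1.752000/19.520000 = 2.710246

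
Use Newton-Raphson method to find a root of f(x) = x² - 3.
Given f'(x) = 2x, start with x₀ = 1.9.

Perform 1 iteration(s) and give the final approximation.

f(x) = x² - 3
f'(x) = 2x
x₀ = 1.9

Newton-Raphson formula: x_{n+1} = x_n - f(x_n)/f'(x_n)

Iteration 1:
  f(1.900000) = 0.610000
  f'(1.900000) = 3.800000
  x_1 = 1.900000 - 0.610000/3.800000 = 1.739474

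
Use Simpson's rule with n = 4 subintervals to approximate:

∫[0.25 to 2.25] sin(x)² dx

f(x) = sin(x)²
a = 0.25, b = 2.25, n = 4
h = (b - a)/n = 0.500000

Simpson's rule: (h/3)[f(x₀) + 4f(x₁) + 2f(x₂) + ... + f(xₙ)]

x_0 = 0.2500, f(x_0) = 0.061209, coefficient = 1
x_1 = 0.7500, f(x_1) = 0.464631, coefficient = 4
x_2 = 1.2500, f(x_2) = 0.900572, coefficient = 2
x_3 = 1.7500, f(x_3) = 0.968228, coefficient = 4
x_4 = 2.2500, f(x_4) = 0.605398, coefficient = 1

I ≈ (0.500000/3) × 8.199189 = 1.366532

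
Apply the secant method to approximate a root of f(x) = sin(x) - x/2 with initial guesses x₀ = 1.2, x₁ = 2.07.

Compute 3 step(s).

f(x) = sin(x) - x/2
x₀ = 1.2, x₁ = 2.07

Secant formula: x_{n+1} = x_n - f(x_n)(x_n - x_{n-1})/(f(x_n) - f(x_{n-1}))

Iteration 1:
  f(1.200000) = 0.332039
  f(2.070000) = -0.157036
  x_2 = 2.070000 - (-0.157036)×(2.070000 - 1.200000)/(-0.157036 - 0.332039)
       = 1.790654
Iteration 2:
  f(2.070000) = -0.157036
  f(1.790654) = 0.080602
  x_3 = 1.790654 - 0.080602×(1.790654 - 2.070000)/(0.080602 - (-0.157036))
       = 1.885402
Iteration 3:
  f(1.790654) = 0.080602
  f(1.885402) = 0.008217
  x_4 = 1.885402 - 0.008217×(1.885402 - 1.790654)/(0.008217 - 0.080602)
       = 1.896158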